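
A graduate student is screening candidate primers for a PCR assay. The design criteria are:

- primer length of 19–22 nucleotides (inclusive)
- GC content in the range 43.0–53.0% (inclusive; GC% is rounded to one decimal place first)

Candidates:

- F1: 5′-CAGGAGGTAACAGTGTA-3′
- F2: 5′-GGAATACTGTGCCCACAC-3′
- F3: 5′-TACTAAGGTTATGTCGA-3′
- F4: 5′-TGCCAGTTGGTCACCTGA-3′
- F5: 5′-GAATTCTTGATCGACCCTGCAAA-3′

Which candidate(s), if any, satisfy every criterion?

F1 (17 nt, A=6 T=3 G=6 C=2): length 17, outside 19–22 ✗; GC 8/17 = 47.1% ✓ — fails.
F2 (18 nt, A=5 T=3 G=4 C=6): length 18, outside 19–22 ✗; GC 10/18 = 55.6%, outside 43.0–53.0% ✗ — fails.
F3 (17 nt, A=5 T=6 G=4 C=2): length 17, outside 19–22 ✗; GC 6/17 = 35.3%, outside 43.0–53.0% ✗ — fails.
F4 (18 nt, A=3 T=5 G=5 C=5): length 18, outside 19–22 ✗; GC 10/18 = 55.6%, outside 43.0–53.0% ✗ — fails.
F5 (23 nt, A=7 T=6 G=4 C=6): length 23, outside 19–22 ✗; GC 10/23 = 43.5% ✓ — fails.

None of the candidates satisfy all criteria.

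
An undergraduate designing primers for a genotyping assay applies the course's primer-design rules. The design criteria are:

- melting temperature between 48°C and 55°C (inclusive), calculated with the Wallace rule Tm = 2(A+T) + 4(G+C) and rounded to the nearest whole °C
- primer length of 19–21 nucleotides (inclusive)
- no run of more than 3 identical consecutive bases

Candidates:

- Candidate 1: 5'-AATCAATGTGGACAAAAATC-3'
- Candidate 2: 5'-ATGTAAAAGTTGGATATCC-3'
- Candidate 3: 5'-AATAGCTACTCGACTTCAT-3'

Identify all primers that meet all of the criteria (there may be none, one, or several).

Candidate 1 (20 nt, A=10 T=4 G=3 C=3): Tm = 2·14 + 4·6 = 52°C ✓; length 20 ✓; longest run = 5, exceeds 3 ✗ — fails.
Candidate 2 (19 nt, A=7 T=6 G=4 C=2): Tm = 2·13 + 4·6 = 50°C ✓; length 19 ✓; longest run = 4, exceeds 3 ✗ — fails.
Candidate 3 (19 nt, A=6 T=6 G=2 C=5): Tm = 2·12 + 4·7 = 52°C ✓; length 19 ✓; longest run = 2 ✓ — passes.

Candidate 3 only.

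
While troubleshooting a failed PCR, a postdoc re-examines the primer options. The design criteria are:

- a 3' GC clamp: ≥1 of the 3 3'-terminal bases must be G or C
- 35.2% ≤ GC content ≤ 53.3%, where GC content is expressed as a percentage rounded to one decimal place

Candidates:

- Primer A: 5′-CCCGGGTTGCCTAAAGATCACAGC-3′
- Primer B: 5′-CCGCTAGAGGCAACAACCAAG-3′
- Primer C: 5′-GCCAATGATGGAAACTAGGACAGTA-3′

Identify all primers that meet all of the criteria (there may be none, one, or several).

Primer C only.

Primer A (24 nt, A=6 T=4 G=6 C=8): 3' end AGC has 2 G/C ✓; GC 14/24 = 58.3%, outside 35.2–53.3% ✗ — fails.
Primer B (21 nt, A=8 T=1 G=5 C=7): 3' end AAG has 1 G/C ✓; GC 12/21 = 57.1%, outside 35.2–53.3% ✗ — fails.
Primer C (25 nt, A=10 T=4 G=7 C=4): 3' end GTA has 1 G/C ✓; GC 11/25 = 44.0% ✓ — passes.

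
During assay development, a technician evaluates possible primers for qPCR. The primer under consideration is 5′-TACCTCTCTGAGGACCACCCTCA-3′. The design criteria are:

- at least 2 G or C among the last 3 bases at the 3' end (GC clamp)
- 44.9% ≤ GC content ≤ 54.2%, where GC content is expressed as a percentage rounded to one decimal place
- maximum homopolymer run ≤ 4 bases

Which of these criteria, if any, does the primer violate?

Fails: GC clamp, GC content.

Base counts: A=5, T=5, G=3, C=10 (length 23).
GC clamp: 3' end TCA has 1 G/C, need ≥2 ✗
GC content: GC 13/23 = 56.5%, outside 44.9–54.2% ✗
homopolymer run: longest run = 3 ✓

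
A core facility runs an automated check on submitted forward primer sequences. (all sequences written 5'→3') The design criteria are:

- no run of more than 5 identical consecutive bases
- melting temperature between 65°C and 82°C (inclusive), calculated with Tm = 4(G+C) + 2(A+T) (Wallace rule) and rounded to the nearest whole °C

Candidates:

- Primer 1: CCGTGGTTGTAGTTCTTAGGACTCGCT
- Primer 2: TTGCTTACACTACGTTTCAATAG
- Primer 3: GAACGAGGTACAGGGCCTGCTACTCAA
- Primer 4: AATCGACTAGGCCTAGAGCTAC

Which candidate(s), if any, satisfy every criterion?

Primer 1 (27 nt, A=3 T=10 G=8 C=6): longest run = 2 ✓; Tm = 2·13 + 4·14 = 82°C ✓ — passes.
Primer 2 (23 nt, A=6 T=9 G=3 C=5): longest run = 3 ✓; Tm = 2·15 + 4·8 = 62°C, outside 65–82°C ✗ — fails.
Primer 3 (27 nt, A=8 T=4 G=8 C=7): longest run = 3 ✓; Tm = 2·12 + 4·15 = 84°C, outside 65–82°C ✗ — fails.
Primer 4 (22 nt, A=7 T=4 G=5 C=6): longest run = 2 ✓; Tm = 2·11 + 4·11 = 66°C ✓ — passes.

Primer 1 and Primer 4.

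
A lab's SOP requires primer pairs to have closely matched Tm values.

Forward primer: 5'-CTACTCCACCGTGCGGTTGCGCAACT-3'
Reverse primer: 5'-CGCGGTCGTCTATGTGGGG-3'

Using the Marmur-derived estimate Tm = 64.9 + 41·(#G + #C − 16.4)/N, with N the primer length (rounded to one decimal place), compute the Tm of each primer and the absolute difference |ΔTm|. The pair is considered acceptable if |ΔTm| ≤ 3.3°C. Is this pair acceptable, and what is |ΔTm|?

Forward: G+C = 16, N = 26 → Tm = 64.9 + 41·(16 − 16.4)/26 = 64.3°C.
Reverse: G+C = 13, N = 19 → Tm = 64.9 + 41·(13 − 16.4)/19 = 57.6°C.
|ΔTm| = |64.3 − 57.6| = 6.7°C, > 3.3°C.

|ΔTm| = 6.7°C; the pair is not acceptable.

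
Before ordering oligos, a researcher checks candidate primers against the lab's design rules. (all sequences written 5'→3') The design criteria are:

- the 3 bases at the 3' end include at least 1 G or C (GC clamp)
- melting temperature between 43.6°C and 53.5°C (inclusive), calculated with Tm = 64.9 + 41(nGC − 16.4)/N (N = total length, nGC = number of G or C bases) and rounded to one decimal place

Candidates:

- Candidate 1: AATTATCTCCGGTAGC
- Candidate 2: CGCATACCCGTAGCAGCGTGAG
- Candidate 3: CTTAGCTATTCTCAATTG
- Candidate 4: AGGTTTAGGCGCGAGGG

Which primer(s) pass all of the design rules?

Candidate 4 only.

Candidate 1 (16 nt, A=4 T=5 G=3 C=4): 3' end AGC has 2 G/C ✓; Tm = 64.9 + 41·(7 − 16.4)/16 = 40.8°C, outside 43.6–53.5°C ✗ — fails.
Candidate 2 (22 nt, A=5 T=3 G=7 C=7): 3' end GAG has 2 G/C ✓; Tm = 64.9 + 41·(14 − 16.4)/22 = 60.4°C, outside 43.6–53.5°C ✗ — fails.
Candidate 3 (18 nt, A=4 T=8 G=2 C=4): 3' end TTG has 1 G/C ✓; Tm = 64.9 + 41·(6 − 16.4)/18 = 41.2°C, outside 43.6–53.5°C ✗ — fails.
Candidate 4 (17 nt, A=3 T=3 G=9 C=2): 3' end GGG has 3 G/C ✓; Tm = 64.9 + 41·(11 − 16.4)/17 = 51.9°C ✓ — passes.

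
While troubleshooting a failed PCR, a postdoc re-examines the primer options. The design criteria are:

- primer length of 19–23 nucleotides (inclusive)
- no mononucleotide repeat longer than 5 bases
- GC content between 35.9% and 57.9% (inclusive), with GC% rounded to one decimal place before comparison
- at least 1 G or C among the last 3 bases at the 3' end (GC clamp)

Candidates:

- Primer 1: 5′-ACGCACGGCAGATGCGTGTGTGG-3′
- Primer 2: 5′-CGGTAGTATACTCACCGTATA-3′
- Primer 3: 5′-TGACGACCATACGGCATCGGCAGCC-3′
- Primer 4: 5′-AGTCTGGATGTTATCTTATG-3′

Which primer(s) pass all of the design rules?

None of the candidates satisfy all criteria.

Primer 1 (23 nt, A=4 T=4 G=10 C=5): length 23 ✓; longest run = 2 ✓; GC 15/23 = 65.2%, outside 35.9–57.9% ✗; 3' end TGG has 2 G/C ✓ — fails.
Primer 2 (21 nt, A=6 T=6 G=4 C=5): length 21 ✓; longest run = 2 ✓; GC 9/21 = 42.9% ✓; 3' end ATA has 0 G/C, need ≥1 ✗ — fails.
Primer 3 (25 nt, A=6 T=3 G=7 C=9): length 25, outside 19–23 ✗; longest run = 2 ✓; GC 16/25 = 64.0%, outside 35.9–57.9% ✗; 3' end GCC has 3 G/C ✓ — fails.
Primer 4 (20 nt, A=4 T=9 G=5 C=2): length 20 ✓; longest run = 2 ✓; GC 7/20 = 35.0%, outside 35.9–57.9% ✗; 3' end ATG has 1 G/C ✓ — fails.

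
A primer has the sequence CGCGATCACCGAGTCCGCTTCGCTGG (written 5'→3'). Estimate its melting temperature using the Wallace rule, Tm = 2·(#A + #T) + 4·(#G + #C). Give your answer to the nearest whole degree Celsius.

88°C

Base counts: A=3, T=5, G=8, C=10 (length 26).
Tm = 2·(3+5) + 4·(8+10) = 2·8 + 4·18 = 16 + 72 = 88°C.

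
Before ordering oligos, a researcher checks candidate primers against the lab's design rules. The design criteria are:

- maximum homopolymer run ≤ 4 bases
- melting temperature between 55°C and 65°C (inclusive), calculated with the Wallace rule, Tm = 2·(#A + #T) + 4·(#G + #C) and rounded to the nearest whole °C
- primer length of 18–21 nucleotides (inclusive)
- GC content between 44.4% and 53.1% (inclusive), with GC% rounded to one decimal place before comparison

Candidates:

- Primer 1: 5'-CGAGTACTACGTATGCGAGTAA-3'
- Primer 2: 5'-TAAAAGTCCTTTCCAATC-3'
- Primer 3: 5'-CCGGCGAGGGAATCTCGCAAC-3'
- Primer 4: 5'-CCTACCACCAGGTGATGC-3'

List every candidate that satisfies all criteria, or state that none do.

Primer 1 (22 nt, A=7 T=5 G=6 C=4): longest run = 2 ✓; Tm = 2·12 + 4·10 = 64°C ✓; length 22, outside 18–21 ✗; GC 10/22 = 45.5% ✓ — fails.
Primer 2 (18 nt, A=6 T=6 G=1 C=5): longest run = 4 ✓; Tm = 2·12 + 4·6 = 48°C, outside 55–65°C ✗; length 18 ✓; GC 6/18 = 33.3%, outside 44.4–53.1% ✗ — fails.
Primer 3 (21 nt, A=5 T=2 G=7 C=7): longest run = 3 ✓; Tm = 2·7 + 4·14 = 70°C, outside 55–65°C ✗; length 21 ✓; GC 14/21 = 66.7%, outside 44.4–53.1% ✗ — fails.
Primer 4 (18 nt, A=4 T=3 G=4 C=7): longest run = 2 ✓; Tm = 2·7 + 4·11 = 58°C ✓; length 18 ✓; GC 11/18 = 61.1%, outside 44.4–53.1% ✗ — fails.

None of the candidates satisfy all criteria.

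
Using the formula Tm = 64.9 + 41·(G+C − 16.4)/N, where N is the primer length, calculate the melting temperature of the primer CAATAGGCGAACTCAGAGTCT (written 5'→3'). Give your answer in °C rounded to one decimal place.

52.4°C

Base counts: A=7, T=4, G=5, C=5; G+C = 10, N = 21.
Tm = 64.9 + 41·(10 − 16.4)/21 = 64.9 + -262.40/21 = 52.4°C.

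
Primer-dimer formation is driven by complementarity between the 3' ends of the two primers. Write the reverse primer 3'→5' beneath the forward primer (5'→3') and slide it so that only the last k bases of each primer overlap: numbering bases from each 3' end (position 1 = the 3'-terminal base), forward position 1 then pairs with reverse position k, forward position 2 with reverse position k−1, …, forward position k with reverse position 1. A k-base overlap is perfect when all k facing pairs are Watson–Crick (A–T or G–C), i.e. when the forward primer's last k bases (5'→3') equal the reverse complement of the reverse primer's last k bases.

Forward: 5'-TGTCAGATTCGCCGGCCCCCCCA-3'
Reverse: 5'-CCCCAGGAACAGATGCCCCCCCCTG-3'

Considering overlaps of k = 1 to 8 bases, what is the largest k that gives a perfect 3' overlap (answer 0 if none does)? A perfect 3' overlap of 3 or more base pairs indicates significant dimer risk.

Longest perfect overlap: 2 complementary base pairs; below the dimer-risk threshold (threshold 3).

Last 8 bases (5'→3') — forward …CCCCCCCA, reverse …CCCCCCTG.
Reverse complement of the reverse primer's last 8 bases: CAGGGGGG; its first k bases are the reverse complement of the reverse primer's last k bases, so a perfect k-base overlap needs the forward primer's last k bases to equal them.
Comparing (forward last k vs required): k=1: A vs C ✗; k=2: CA vs CA ✓; k=3: CCA vs CAG ✗; k=4: CCCA vs CAGG ✗; k=5: CCCCA vs CAGGG ✗; k=6: CCCCCA vs CAGGGG ✗; k=7: CCCCCCA vs CAGGGGG ✗; k=8: CCCCCCCA vs CAGGGGGG ✗.
Only k = 2 is perfect, so the longest perfect 3' overlap is 2.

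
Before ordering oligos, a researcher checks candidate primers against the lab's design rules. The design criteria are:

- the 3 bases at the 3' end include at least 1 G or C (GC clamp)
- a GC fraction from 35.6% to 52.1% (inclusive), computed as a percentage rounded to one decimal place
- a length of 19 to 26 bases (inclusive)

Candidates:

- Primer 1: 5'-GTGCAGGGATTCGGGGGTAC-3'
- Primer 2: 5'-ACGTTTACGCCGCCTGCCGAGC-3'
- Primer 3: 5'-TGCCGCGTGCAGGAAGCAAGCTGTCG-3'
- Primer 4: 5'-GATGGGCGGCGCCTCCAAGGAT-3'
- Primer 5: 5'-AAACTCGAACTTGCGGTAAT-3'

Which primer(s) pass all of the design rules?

Primer 1 (20 nt, A=3 T=4 G=10 C=3): 3' end TAC has 1 G/C ✓; GC 13/20 = 65.0%, outside 35.6–52.1% ✗; length 20 ✓ — fails.
Primer 2 (22 nt, A=3 T=4 G=6 C=9): 3' end AGC has 2 G/C ✓; GC 15/22 = 68.2%, outside 35.6–52.1% ✗; length 22 ✓ — fails.
Primer 3 (26 nt, A=5 T=4 G=10 C=7): 3' end TCG has 2 G/C ✓; GC 17/26 = 65.4%, outside 35.6–52.1% ✗; length 26 ✓ — fails.
Primer 4 (22 nt, A=4 T=3 G=9 C=6): 3' end GAT has 1 G/C ✓; GC 15/22 = 68.2%, outside 35.6–52.1% ✗; length 22 ✓ — fails.
Primer 5 (20 nt, A=7 T=5 G=4 C=4): 3' end AAT has 0 G/C, need ≥1 ✗; GC 8/20 = 40.0% ✓; length 20 ✓ — fails.

None of the candidates satisfy all criteria.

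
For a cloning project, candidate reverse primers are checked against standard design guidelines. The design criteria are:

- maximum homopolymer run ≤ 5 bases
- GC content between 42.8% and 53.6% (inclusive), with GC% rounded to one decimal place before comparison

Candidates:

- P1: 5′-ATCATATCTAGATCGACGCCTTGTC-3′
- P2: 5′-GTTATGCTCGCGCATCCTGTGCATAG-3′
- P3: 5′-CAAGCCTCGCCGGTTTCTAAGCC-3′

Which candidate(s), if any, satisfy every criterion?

P1 only.

P1 (25 nt, A=6 T=8 G=4 C=7): longest run = 2 ✓; GC 11/25 = 44.0% ✓ — passes.
P2 (26 nt, A=4 T=8 G=7 C=7): longest run = 2 ✓; GC 14/26 = 53.8%, outside 42.8–53.6% ✗ — fails.
P3 (23 nt, A=4 T=5 G=5 C=9): longest run = 3 ✓; GC 14/23 = 60.9%, outside 42.8–53.6% ✗ — fails.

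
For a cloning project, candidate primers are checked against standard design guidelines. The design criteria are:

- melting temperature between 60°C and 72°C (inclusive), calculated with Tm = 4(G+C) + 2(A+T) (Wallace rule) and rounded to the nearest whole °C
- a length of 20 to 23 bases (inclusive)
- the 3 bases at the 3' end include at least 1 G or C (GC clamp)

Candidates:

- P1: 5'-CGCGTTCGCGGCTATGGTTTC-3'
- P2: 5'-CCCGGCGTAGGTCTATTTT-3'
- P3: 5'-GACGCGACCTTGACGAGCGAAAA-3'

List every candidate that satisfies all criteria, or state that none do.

P1 (21 nt, A=1 T=7 G=7 C=6): Tm = 2·8 + 4·13 = 68°C ✓; length 21 ✓; 3' end TTC has 1 G/C ✓ — passes.
P2 (19 nt, A=2 T=7 G=5 C=5): Tm = 2·9 + 4·10 = 58°C, outside 60–72°C ✗; length 19, outside 20–23 ✗; 3' end TTT has 0 G/C, need ≥1 ✗ — fails.
P3 (23 nt, A=8 T=2 G=7 C=6): Tm = 2·10 + 4·13 = 72°C ✓; length 23 ✓; 3' end AAA has 0 G/C, need ≥1 ✗ — fails.

P1 only.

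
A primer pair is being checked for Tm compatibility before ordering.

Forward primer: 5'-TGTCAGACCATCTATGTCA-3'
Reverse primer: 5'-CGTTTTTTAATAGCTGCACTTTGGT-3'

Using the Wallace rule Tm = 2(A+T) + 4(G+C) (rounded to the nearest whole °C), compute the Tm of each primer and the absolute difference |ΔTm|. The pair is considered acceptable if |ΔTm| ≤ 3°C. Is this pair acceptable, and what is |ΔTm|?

|ΔTm| = 14°C; the pair is not acceptable.

Forward: A=5 T=6 G=3 C=5 → Tm = 2·11 + 4·8 = 54°C.
Reverse: A=4 T=12 G=5 C=4 → Tm = 2·16 + 4·9 = 68°C.
|ΔTm| = |54 − 68| = 14°C, > 3°C.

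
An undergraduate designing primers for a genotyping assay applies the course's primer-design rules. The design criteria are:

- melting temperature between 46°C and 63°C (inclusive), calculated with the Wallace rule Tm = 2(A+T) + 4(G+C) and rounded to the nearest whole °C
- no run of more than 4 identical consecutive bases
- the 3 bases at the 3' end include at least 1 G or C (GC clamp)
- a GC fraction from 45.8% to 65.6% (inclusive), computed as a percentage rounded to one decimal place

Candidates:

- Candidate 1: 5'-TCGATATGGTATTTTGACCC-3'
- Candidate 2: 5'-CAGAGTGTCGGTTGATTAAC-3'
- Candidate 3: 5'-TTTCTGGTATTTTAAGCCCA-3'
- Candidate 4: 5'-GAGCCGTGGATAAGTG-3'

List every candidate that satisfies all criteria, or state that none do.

Candidate 4 only.

Candidate 1 (20 nt, A=4 T=8 G=4 C=4): Tm = 2·12 + 4·8 = 56°C ✓; longest run = 4 ✓; 3' end CCC has 3 G/C ✓; GC 8/20 = 40.0%, outside 45.8–65.6% ✗ — fails.
Candidate 2 (20 nt, A=5 T=6 G=6 C=3): Tm = 2·11 + 4·9 = 58°C ✓; longest run = 2 ✓; 3' end AAC has 1 G/C ✓; GC 9/20 = 45.0%, outside 45.8–65.6% ✗ — fails.
Candidate 3 (20 nt, A=4 T=9 G=3 C=4): Tm = 2·13 + 4·7 = 54°C ✓; longest run = 4 ✓; 3' end CCA has 2 G/C ✓; GC 7/20 = 35.0%, outside 45.8–65.6% ✗ — fails.
Candidate 4 (16 nt, A=4 T=3 G=7 C=2): Tm = 2·7 + 4·9 = 50°C ✓; longest run = 2 ✓; 3' end GTG has 2 G/C ✓; GC 9/16 = 56.3% ✓ — passes.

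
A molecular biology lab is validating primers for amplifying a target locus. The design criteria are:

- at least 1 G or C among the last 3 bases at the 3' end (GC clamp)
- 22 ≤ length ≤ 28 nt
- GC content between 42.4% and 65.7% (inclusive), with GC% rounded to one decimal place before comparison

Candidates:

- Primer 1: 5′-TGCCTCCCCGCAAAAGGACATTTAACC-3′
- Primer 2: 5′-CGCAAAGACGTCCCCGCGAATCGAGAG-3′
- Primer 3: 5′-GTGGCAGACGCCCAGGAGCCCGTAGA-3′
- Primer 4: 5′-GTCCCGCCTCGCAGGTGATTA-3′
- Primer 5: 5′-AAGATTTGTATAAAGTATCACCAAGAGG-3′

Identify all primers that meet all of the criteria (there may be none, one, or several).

Primer 1 (27 nt, A=8 T=5 G=4 C=10): 3' end ACC has 2 G/C ✓; length 27 ✓; GC 14/27 = 51.9% ✓ — passes.
Primer 2 (27 nt, A=8 T=2 G=8 C=9): 3' end GAG has 2 G/C ✓; length 27 ✓; GC 17/27 = 63.0% ✓ — passes.
Primer 3 (26 nt, A=6 T=2 G=10 C=8): 3' end AGA has 1 G/C ✓; length 26 ✓; GC 18/26 = 69.2%, outside 42.4–65.7% ✗ — fails.
Primer 4 (21 nt, A=3 T=5 G=6 C=7): 3' end TTA has 0 G/C, need ≥1 ✗; length 21, outside 22–28 ✗; GC 13/21 = 61.9% ✓ — fails.
Primer 5 (28 nt, A=12 T=7 G=6 C=3): 3' end AGG has 2 G/C ✓; length 28 ✓; GC 9/28 = 32.1%, outside 42.4–65.7% ✗ — fails.

Primer 1 and Primer 2.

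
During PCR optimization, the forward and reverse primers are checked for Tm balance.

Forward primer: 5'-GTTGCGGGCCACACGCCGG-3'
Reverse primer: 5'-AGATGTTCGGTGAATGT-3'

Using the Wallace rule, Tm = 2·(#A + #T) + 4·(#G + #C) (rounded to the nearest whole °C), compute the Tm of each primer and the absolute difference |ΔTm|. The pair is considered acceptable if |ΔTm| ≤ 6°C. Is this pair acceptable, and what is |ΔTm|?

Forward: A=2 T=2 G=8 C=7 → Tm = 2·4 + 4·15 = 68°C.
Reverse: A=4 T=6 G=6 C=1 → Tm = 2·10 + 4·7 = 48°C.
|ΔTm| = |68 − 48| = 20°C, > 6°C.

|ΔTm| = 20°C; the pair is not acceptable.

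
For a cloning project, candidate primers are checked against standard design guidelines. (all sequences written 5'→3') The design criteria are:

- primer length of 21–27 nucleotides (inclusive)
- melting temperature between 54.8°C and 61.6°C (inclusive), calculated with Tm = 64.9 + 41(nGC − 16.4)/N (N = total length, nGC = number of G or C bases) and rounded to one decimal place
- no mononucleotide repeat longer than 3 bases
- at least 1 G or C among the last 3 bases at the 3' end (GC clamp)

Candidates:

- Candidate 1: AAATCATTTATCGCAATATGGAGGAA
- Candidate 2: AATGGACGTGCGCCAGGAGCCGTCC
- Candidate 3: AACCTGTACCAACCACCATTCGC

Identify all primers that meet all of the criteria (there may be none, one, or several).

Candidate 3 only.

Candidate 1 (26 nt, A=11 T=7 G=5 C=3): length 26 ✓; Tm = 64.9 + 41·(8 − 16.4)/26 = 51.7°C, outside 54.8–61.6°C ✗; longest run = 3 ✓; 3' end GAA has 1 G/C ✓ — fails.
Candidate 2 (25 nt, A=5 T=3 G=9 C=8): length 25 ✓; Tm = 64.9 + 41·(17 − 16.4)/25 = 65.9°C, outside 54.8–61.6°C ✗; longest run = 2 ✓; 3' end TCC has 2 G/C ✓ — fails.
Candidate 3 (23 nt, A=7 T=4 G=2 C=10): length 23 ✓; Tm = 64.9 + 41·(12 − 16.4)/23 = 57.1°C ✓; longest run = 2 ✓; 3' end CGC has 3 G/C ✓ — passes.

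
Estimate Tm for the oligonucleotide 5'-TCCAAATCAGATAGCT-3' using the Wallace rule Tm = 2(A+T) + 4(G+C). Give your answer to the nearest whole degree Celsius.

44°C

Base counts: A=6, T=4, G=2, C=4 (length 16).
Tm = 2·(6+4) + 4·(2+4) = 2·10 + 4·6 = 20 + 24 = 44°C.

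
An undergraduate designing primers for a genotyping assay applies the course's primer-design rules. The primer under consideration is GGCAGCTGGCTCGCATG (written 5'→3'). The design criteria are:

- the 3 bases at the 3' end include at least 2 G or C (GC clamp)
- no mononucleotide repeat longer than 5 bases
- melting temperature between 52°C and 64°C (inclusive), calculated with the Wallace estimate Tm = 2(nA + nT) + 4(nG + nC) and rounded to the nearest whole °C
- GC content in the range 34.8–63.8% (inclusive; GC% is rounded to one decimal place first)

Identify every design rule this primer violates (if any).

Base counts: A=2, T=3, G=7, C=5 (length 17).
GC clamp: 3' end ATG has 1 G/C, need ≥2 ✗
homopolymer run: longest run = 2 ✓
Tm: Tm = 2·5 + 4·12 = 58°C ✓
GC content: GC 12/17 = 70.6%, outside 34.8–63.8% ✗

Fails: GC clamp, GC content.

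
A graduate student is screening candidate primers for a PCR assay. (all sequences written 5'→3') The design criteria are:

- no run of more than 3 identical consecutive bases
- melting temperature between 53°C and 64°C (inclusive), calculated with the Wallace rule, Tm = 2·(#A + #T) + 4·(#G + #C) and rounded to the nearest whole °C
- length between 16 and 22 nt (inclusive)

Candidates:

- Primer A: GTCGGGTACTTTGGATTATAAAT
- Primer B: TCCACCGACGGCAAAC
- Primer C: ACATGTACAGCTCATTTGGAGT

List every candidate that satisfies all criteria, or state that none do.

Primer C only.

Primer A (23 nt, A=6 T=9 G=6 C=2): longest run = 3 ✓; Tm = 2·15 + 4·8 = 62°C ✓; length 23, outside 16–22 ✗ — fails.
Primer B (16 nt, A=5 T=1 G=3 C=7): longest run = 3 ✓; Tm = 2·6 + 4·10 = 52°C, outside 53–64°C ✗; length 16 ✓ — fails.
Primer C (22 nt, A=6 T=7 G=5 C=4): longest run = 3 ✓; Tm = 2·13 + 4·9 = 62°C ✓; length 22 ✓ — passes.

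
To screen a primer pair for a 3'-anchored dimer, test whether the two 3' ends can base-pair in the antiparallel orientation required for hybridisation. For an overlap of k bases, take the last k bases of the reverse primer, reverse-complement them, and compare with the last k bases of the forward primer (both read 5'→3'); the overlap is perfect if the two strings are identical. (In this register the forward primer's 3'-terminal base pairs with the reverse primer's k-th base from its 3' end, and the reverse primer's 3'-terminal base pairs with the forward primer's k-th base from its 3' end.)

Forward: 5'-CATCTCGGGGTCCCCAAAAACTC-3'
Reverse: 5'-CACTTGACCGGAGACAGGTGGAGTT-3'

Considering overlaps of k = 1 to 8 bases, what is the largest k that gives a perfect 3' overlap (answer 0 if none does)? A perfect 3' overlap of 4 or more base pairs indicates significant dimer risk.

Longest perfect overlap: 5 complementary base pairs; significant dimer risk (threshold 4).

Last 8 bases (5'→3') — forward …AAAAACTC, reverse …GTGGAGTT.
Reverse complement of the reverse primer's last 8 bases: AACTCCAC; its first k bases are the reverse complement of the reverse primer's last k bases, so a perfect k-base overlap needs the forward primer's last k bases to equal them.
Comparing (forward last k vs required): k=1: C vs A ✗; k=2: TC vs AA ✗; k=3: CTC vs AAC ✗; k=4: ACTC vs AACT ✗; k=5: AACTC vs AACTC ✓; k=6: AAACTC vs AACTCC ✗; k=7: AAAACTC vs AACTCCA ✗; k=8: AAAAACTC vs AACTCCAC ✗.
Only k = 5 is perfect, so the longest perfect 3' overlap is 5.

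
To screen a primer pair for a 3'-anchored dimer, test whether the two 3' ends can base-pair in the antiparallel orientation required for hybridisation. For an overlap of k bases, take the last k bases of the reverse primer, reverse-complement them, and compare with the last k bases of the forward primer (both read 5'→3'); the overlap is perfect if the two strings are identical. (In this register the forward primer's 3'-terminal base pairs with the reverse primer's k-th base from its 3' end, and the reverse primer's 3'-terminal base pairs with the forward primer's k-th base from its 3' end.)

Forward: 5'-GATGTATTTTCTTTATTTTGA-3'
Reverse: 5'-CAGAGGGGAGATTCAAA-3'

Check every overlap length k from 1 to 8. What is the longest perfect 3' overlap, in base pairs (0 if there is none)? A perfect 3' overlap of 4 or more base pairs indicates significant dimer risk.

Last 8 bases (5'→3') — forward …TATTTTGA, reverse …GATTCAAA.
Reverse complement of the reverse primer's last 8 bases: TTTGAATC; its first k bases are the reverse complement of the reverse primer's last k bases, so a perfect k-base overlap needs the forward primer's last k bases to equal them.
Comparing (forward last k vs required): k=1: A vs T ✗; k=2: GA vs TT ✗; k=3: TGA vs TTT ✗; k=4: TTGA vs TTTG ✗; k=5: TTTGA vs TTTGA ✓; k=6: TTTTGA vs TTTGAA ✗; k=7: ATTTTGA vs TTTGAAT ✗; k=8: TATTTTGA vs TTTGAATC ✗.
Only k = 5 is perfect, so the longest perfect 3' overlap is 5.

Longest perfect overlap: 5 complementary base pairs; significant dimer risk (threshold 4).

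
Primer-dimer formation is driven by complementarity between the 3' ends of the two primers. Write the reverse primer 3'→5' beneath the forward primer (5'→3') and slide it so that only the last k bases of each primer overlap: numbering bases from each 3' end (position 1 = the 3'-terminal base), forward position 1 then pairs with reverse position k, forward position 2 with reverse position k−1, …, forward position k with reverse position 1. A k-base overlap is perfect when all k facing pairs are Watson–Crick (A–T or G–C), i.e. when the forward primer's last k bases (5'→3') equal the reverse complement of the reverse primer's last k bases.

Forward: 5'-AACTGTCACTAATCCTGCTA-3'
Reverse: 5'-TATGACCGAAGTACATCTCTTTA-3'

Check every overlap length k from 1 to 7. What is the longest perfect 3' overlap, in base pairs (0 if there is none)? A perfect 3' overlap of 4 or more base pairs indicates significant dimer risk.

Last 7 bases (5'→3') — forward …CCTGCTA, reverse …CTCTTTA.
Reverse complement of the reverse primer's last 7 bases: TAAAGAG; its first k bases are the reverse complement of the reverse primer's last k bases, so a perfect k-base overlap needs the forward primer's last k bases to equal them.
Comparing (forward last k vs required): k=1: A vs T ✗; k=2: TA vs TA ✓; k=3: CTA vs TAA ✗; k=4: GCTA vs TAAA ✗; k=5: TGCTA vs TAAAG ✗; k=6: CTGCTA vs TAAAGA ✗; k=7: CCTGCTA vs TAAAGAG ✗.
Only k = 2 is perfect, so the longest perfect 3' overlap is 2.

Longest perfect overlap: 2 complementary base pairs; below the dimer-risk threshold (threshold 4).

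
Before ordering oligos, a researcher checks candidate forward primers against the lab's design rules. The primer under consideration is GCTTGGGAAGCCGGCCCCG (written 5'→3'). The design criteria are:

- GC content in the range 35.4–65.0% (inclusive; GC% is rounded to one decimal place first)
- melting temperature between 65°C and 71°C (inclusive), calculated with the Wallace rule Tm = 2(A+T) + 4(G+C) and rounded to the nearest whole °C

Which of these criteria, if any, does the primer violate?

Base counts: A=2, T=2, G=8, C=7 (length 19).
GC content: GC 15/19 = 78.9%, outside 35.4–65.0% ✗
Tm: Tm = 2·4 + 4·15 = 68°C ✓

Fails: GC content.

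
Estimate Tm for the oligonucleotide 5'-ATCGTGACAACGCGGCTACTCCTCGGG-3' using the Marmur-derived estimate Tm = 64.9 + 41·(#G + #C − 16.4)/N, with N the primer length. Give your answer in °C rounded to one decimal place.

Base counts: A=5, T=5, G=8, C=9; G+C = 17, N = 27.
Tm = 64.9 + 41·(17 − 16.4)/27 = 64.9 + 24.60/27 = 65.8°C.

65.8°C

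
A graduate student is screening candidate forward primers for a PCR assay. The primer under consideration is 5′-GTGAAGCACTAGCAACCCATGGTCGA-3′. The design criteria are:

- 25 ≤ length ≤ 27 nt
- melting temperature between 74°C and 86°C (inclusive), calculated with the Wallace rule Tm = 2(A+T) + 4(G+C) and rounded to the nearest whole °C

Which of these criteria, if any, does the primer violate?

Base counts: A=8, T=4, G=7, C=7 (length 26).
length: length 26 ✓
Tm: Tm = 2·12 + 4·14 = 80°C ✓

Meets all criteria.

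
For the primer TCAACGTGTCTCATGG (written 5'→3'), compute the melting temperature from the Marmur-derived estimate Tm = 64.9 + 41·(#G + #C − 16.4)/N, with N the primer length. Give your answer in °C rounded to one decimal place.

43.4°C

Base counts: A=3, T=5, G=4, C=4; G+C = 8, N = 16.
Tm = 64.9 + 41·(8 − 16.4)/16 = 64.9 + -344.40/16 = 43.4°C.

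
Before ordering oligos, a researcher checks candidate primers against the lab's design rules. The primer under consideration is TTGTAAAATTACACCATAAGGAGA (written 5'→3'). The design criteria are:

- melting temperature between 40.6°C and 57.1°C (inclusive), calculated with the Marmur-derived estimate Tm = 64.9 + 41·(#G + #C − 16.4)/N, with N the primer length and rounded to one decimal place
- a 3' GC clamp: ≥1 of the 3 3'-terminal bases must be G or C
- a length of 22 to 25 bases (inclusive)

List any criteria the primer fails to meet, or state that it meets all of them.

Meets all criteria.

Base counts: A=11, T=6, G=4, C=3 (length 24).
Tm: Tm = 64.9 + 41·(7 − 16.4)/24 = 48.8°C ✓
GC clamp: 3' end AGA has 1 G/C ✓
length: length 24 ✓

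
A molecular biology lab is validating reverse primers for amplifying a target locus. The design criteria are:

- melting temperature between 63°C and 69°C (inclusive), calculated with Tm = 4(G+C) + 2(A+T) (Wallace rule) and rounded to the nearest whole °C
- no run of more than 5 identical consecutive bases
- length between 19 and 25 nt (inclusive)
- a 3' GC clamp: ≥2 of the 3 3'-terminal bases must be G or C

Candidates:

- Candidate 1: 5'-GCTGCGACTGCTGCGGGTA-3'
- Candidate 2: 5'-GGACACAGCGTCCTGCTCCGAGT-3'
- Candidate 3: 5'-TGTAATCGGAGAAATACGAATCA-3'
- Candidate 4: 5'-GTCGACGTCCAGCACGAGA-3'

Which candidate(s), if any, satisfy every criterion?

Candidate 1 (19 nt, A=2 T=4 G=8 C=5): Tm = 2·6 + 4·13 = 64°C ✓; longest run = 3 ✓; length 19 ✓; 3' end GTA has 1 G/C, need ≥2 ✗ — fails.
Candidate 2 (23 nt, A=4 T=4 G=7 C=8): Tm = 2·8 + 4·15 = 76°C, outside 63–69°C ✗; longest run = 2 ✓; length 23 ✓; 3' end AGT has 1 G/C, need ≥2 ✗ — fails.
Candidate 3 (23 nt, A=10 T=5 G=5 C=3): Tm = 2·15 + 4·8 = 62°C, outside 63–69°C ✗; longest run = 3 ✓; length 23 ✓; 3' end TCA has 1 G/C, need ≥2 ✗ — fails.
Candidate 4 (19 nt, A=5 T=2 G=6 C=6): Tm = 2·7 + 4·12 = 62°C, outside 63–69°C ✗; longest run = 2 ✓; length 19 ✓; 3' end AGA has 1 G/C, need ≥2 ✗ — fails.

None of the candidates satisfy all criteria.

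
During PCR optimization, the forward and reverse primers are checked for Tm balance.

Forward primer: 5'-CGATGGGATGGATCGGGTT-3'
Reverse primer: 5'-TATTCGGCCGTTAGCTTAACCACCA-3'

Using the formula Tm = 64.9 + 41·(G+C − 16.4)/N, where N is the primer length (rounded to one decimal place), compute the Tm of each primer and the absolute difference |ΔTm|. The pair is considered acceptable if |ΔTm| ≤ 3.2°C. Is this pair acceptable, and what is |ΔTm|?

Forward: G+C = 11, N = 19 → Tm = 64.9 + 41·(11 − 16.4)/19 = 53.2°C.
Reverse: G+C = 12, N = 25 → Tm = 64.9 + 41·(12 − 16.4)/25 = 57.7°C.
|ΔTm| = |53.2 − 57.7| = 4.5°C, > 3.2°C.

|ΔTm| = 4.5°C; the pair is not acceptable.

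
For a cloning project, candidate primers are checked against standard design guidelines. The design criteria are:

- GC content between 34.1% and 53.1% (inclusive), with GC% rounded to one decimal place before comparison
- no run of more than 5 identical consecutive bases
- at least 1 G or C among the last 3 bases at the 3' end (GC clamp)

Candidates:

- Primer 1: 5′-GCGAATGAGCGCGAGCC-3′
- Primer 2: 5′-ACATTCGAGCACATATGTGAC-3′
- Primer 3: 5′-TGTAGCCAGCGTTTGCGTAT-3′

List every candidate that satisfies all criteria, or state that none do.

Primer 1 (17 nt, A=4 T=1 G=7 C=5): GC 12/17 = 70.6%, outside 34.1–53.1% ✗; longest run = 2 ✓; 3' end GCC has 3 G/C ✓ — fails.
Primer 2 (21 nt, A=7 T=5 G=4 C=5): GC 9/21 = 42.9% ✓; longest run = 2 ✓; 3' end GAC has 2 G/C ✓ — passes.
Primer 3 (20 nt, A=3 T=7 G=6 C=4): GC 10/20 = 50.0% ✓; longest run = 3 ✓; 3' end TAT has 0 G/C, need ≥1 ✗ — fails.

Primer 2 only.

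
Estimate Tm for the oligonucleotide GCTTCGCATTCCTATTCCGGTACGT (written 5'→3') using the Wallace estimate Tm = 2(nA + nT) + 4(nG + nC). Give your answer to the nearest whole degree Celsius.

76°C

Base counts: A=3, T=9, G=5, C=8 (length 25).
Tm = 2·(3+9) + 4·(5+8) = 2·12 + 4·13 = 24 + 52 = 76°C.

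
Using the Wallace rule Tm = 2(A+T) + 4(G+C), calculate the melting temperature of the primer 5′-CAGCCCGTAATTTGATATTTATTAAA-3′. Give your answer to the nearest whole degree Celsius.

66°C

Base counts: A=9, T=10, G=3, C=4 (length 26).
Tm = 2·(9+10) + 4·(3+4) = 2·19 + 4·7 = 38 + 28 = 66°C.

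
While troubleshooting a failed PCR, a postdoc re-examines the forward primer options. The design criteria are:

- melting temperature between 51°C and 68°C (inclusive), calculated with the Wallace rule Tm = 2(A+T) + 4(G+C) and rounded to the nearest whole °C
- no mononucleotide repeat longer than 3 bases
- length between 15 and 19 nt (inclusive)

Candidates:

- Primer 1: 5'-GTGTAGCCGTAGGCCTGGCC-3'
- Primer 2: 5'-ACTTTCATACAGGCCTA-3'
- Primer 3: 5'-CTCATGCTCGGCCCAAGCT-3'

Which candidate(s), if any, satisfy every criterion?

Primer 1 (20 nt, A=2 T=4 G=8 C=6): Tm = 2·6 + 4·14 = 68°C ✓; longest run = 2 ✓; length 20, outside 15–19 ✗ — fails.
Primer 2 (17 nt, A=5 T=5 G=2 C=5): Tm = 2·10 + 4·7 = 48°C, outside 51–68°C ✗; longest run = 3 ✓; length 17 ✓ — fails.
Primer 3 (19 nt, A=3 T=4 G=4 C=8): Tm = 2·7 + 4·12 = 62°C ✓; longest run = 3 ✓; length 19 ✓ — passes.

Primer 3 only.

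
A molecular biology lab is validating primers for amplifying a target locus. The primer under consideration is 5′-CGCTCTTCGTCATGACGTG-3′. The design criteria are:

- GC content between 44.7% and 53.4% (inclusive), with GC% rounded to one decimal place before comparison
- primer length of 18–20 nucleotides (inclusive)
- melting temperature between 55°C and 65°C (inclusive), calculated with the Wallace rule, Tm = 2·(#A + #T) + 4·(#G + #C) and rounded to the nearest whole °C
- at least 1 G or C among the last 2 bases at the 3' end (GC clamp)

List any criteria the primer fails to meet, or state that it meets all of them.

Base counts: A=2, T=6, G=5, C=6 (length 19).
GC content: GC 11/19 = 57.9%, outside 44.7–53.4% ✗
length: length 19 ✓
Tm: Tm = 2·8 + 4·11 = 60°C ✓
GC clamp: 3' end TG has 1 G/C ✓

Fails: GC content.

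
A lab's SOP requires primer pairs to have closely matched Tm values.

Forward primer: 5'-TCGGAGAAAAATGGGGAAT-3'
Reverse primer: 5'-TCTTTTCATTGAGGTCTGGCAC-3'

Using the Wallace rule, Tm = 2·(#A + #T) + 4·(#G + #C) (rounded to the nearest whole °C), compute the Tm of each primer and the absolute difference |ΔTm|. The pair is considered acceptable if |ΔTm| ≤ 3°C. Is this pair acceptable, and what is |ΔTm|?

Forward: A=8 T=3 G=7 C=1 → Tm = 2·11 + 4·8 = 54°C.
Reverse: A=3 T=9 G=5 C=5 → Tm = 2·12 + 4·10 = 64°C.
|ΔTm| = |54 − 64| = 10°C, > 3°C.

|ΔTm| = 10°C; the pair is not acceptable.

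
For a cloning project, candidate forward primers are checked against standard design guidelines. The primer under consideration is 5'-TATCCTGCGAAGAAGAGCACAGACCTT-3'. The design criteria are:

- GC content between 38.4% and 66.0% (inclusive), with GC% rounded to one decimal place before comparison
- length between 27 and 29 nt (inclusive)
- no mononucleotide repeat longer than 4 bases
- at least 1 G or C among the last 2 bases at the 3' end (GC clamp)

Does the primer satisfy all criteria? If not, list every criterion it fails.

Fails: GC clamp.

Base counts: A=9, T=5, G=6, C=7 (length 27).
GC content: GC 13/27 = 48.1% ✓
length: length 27 ✓
homopolymer run: longest run = 2 ✓
GC clamp: 3' end TT has 0 G/C, need ≥1 ✗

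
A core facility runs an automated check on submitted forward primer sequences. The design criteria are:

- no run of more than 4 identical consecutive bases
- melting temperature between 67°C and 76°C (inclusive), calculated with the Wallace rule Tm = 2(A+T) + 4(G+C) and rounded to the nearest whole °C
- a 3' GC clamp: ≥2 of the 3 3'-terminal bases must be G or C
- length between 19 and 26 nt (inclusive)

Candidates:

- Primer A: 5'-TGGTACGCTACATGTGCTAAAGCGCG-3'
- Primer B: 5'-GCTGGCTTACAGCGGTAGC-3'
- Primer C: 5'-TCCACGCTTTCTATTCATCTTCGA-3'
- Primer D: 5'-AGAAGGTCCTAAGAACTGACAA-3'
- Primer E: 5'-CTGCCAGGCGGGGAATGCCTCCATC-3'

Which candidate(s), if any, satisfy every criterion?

Primer A (26 nt, A=6 T=6 G=8 C=6): longest run = 3 ✓; Tm = 2·12 + 4·14 = 80°C, outside 67–76°C ✗; 3' end GCG has 3 G/C ✓; length 26 ✓ — fails.
Primer B (19 nt, A=3 T=4 G=7 C=5): longest run = 2 ✓; Tm = 2·7 + 4·12 = 62°C, outside 67–76°C ✗; 3' end AGC has 2 G/C ✓; length 19 ✓ — fails.
Primer C (24 nt, A=4 T=10 G=2 C=8): longest run = 3 ✓; Tm = 2·14 + 4·10 = 68°C ✓; 3' end CGA has 2 G/C ✓; length 24 ✓ — passes.
Primer D (22 nt, A=10 T=3 G=5 C=4): longest run = 2 ✓; Tm = 2·13 + 4·9 = 62°C, outside 67–76°C ✗; 3' end CAA has 1 G/C, need ≥2 ✗; length 22 ✓ — fails.
Primer E (25 nt, A=4 T=4 G=8 C=9): longest run = 4 ✓; Tm = 2·8 + 4·17 = 84°C, outside 67–76°C ✗; 3' end ATC has 1 G/C, need ≥2 ✗; length 25 ✓ — fails.

Primer C only.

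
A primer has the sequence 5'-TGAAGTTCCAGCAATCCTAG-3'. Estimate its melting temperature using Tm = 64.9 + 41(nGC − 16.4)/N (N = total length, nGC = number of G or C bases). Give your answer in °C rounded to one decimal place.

49.7°C

Base counts: A=6, T=5, G=4, C=5; G+C = 9, N = 20.
Tm = 64.9 + 41·(9 − 16.4)/20 = 64.9 + -303.40/20 = 49.7°C.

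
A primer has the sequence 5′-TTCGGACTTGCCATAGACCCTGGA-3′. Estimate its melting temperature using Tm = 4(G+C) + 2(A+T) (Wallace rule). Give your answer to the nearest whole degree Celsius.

74°C

Base counts: A=5, T=6, G=6, C=7 (length 24).
Tm = 2·(5+6) + 4·(6+7) = 2·11 + 4·13 = 22 + 52 = 74°C.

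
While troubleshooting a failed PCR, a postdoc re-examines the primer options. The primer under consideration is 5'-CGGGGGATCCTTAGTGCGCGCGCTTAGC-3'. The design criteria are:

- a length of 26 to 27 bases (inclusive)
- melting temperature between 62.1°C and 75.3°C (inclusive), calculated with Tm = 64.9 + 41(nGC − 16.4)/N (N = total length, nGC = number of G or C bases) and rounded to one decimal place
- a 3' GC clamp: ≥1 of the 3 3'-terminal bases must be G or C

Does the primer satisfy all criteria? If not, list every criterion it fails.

Base counts: A=3, T=6, G=11, C=8 (length 28).
length: length 28, outside 26–27 ✗
Tm: Tm = 64.9 + 41·(19 − 16.4)/28 = 68.7°C ✓
GC clamp: 3' end AGC has 2 G/C ✓

Fails: length.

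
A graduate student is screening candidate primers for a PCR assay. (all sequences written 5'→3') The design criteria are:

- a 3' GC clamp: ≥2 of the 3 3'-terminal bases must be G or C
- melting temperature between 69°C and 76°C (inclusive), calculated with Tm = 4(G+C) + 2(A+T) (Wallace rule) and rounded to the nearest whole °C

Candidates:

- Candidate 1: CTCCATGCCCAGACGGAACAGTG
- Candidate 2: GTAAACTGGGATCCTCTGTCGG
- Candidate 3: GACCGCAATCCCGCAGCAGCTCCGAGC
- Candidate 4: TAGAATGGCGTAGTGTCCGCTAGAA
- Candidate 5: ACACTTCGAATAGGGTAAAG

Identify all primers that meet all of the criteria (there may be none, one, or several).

Candidate 1 (23 nt, A=6 T=3 G=6 C=8): 3' end GTG has 2 G/C ✓; Tm = 2·9 + 4·14 = 74°C ✓ — passes.
Candidate 2 (22 nt, A=4 T=6 G=7 C=5): 3' end CGG has 3 G/C ✓; Tm = 2·10 + 4·12 = 68°C, outside 69–76°C ✗ — fails.
Candidate 3 (27 nt, A=6 T=2 G=7 C=12): 3' end AGC has 2 G/C ✓; Tm = 2·8 + 4·19 = 92°C, outside 69–76°C ✗ — fails.
Candidate 4 (25 nt, A=7 T=6 G=8 C=4): 3' end GAA has 1 G/C, need ≥2 ✗; Tm = 2·13 + 4·12 = 74°C ✓ — fails.
Candidate 5 (20 nt, A=8 T=4 G=5 C=3): 3' end AAG has 1 G/C, need ≥2 ✗; Tm = 2·12 + 4·8 = 56°C, outside 69–76°C ✗ — fails.

Candidate 1 only.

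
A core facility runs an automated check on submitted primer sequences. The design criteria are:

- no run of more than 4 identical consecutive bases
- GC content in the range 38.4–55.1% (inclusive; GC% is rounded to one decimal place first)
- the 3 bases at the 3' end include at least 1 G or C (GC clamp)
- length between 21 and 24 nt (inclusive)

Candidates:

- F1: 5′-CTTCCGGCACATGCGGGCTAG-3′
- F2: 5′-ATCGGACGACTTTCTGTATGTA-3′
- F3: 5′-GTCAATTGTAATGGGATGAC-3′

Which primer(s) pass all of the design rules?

F2 only.

F1 (21 nt, A=3 T=4 G=7 C=7): longest run = 3 ✓; GC 14/21 = 66.7%, outside 38.4–55.1% ✗; 3' end TAG has 1 G/C ✓; length 21 ✓ — fails.
F2 (22 nt, A=5 T=8 G=5 C=4): longest run = 3 ✓; GC 9/22 = 40.9% ✓; 3' end GTA has 1 G/C ✓; length 22 ✓ — passes.
F3 (20 nt, A=6 T=6 G=6 C=2): longest run = 3 ✓; GC 8/20 = 40.0% ✓; 3' end GAC has 2 G/C ✓; length 20, outside 21–24 ✗ — fails.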